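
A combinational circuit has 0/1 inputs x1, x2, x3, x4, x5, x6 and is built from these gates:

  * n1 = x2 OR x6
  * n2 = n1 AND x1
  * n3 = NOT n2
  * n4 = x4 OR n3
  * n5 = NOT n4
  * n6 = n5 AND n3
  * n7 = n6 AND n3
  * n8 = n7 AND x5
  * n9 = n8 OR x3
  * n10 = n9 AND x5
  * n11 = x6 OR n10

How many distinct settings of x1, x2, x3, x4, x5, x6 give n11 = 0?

n11 = x6 OR n10 must be 0, so both x6 = 0 and n10 = 0.
n10 = n9 AND x5 must be 0, so at least one of n9, x5 is 0.
Enumerating the 64 input combinations, 24 give n11 = 0 and 40 give n11 = 1.

24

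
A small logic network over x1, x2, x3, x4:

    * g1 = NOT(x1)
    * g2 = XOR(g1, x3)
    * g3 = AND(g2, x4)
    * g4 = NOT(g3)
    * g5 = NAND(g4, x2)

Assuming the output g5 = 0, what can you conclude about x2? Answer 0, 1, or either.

g5 = NAND(g4, x2) must be 0, so both g4 = 1 and x2 = 1.
Every assignment with g5 = 0 has x2 = 1; there are 6 such assignment(s).

1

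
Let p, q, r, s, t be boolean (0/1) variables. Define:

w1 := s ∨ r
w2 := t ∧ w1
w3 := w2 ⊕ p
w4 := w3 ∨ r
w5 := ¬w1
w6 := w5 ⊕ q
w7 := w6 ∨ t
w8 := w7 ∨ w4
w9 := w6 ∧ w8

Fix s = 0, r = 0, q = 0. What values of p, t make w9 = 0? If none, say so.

no solution exists

With s = 0, r = 0, q = 0 fixed, none of the 4 settings of p, t give w9 = 0.
For example, with p=0, t=0:
w1 = s ∨ r = 0 ∨ 0 = 0
w2 = t ∧ w1 = 0 ∧ 0 = 0
w3 = w2 ⊕ p = 0 ⊕ 0 = 0
w4 = w3 ∨ r = 0 ∨ 0 = 0
w5 = ¬w1 = ¬0 = 1
w6 = w5 ⊕ q = 1 ⊕ 0 = 1
w7 = w6 ∨ t = 1 ∨ 0 = 1
w8 = w7 ∨ w4 = 1 ∨ 0 = 1
w9 = w6 ∧ w8 = 1 ∧ 1 = 1
giving w9 = 1 ≠ 0.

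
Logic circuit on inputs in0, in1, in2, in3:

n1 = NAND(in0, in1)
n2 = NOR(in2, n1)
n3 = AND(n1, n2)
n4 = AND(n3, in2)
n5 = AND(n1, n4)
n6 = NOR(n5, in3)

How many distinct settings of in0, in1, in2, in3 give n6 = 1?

8

n6 = NOR(n5, in3) must be 1, so both n5 = 0 and in3 = 0.
n5 = AND(n1, n4) must be 0, so at least one of n1, n4 is 0.
Enumerating the 16 input combinations, 8 give n6 = 1 and 8 give n6 = 0.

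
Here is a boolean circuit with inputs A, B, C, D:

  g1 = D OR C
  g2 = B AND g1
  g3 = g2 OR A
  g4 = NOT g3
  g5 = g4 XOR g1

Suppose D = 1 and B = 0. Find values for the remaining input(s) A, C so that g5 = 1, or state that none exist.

A=1, C=1

g5 = g4 XOR g1 must be 1, so g4 and g1 differ.
Check with D = 1 and B = 0 and A=1, C=1:
g1 = D OR C = 1 OR 1 = 1
g2 = B AND g1 = 0 AND 1 = 0
g3 = g2 OR A = 0 OR 1 = 1
g4 = NOT g3 = NOT 1 = 0
g5 = g4 XOR g1 = 0 XOR 1 = 1
So g5 = 1.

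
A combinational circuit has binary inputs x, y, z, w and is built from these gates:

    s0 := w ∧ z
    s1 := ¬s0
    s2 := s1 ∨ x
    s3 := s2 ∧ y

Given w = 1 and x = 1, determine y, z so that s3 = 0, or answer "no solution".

Check with w = 1 and x = 1 and y=0, z=1:
s0 = w ∧ z = 1 ∧ 1 = 1
s1 = ¬s0 = ¬1 = 0
s2 = s1 ∨ x = 0 ∨ 1 = 1
s3 = s2 ∧ y = 1 ∧ 0 = 0
So s3 = 0.

y=0 z=1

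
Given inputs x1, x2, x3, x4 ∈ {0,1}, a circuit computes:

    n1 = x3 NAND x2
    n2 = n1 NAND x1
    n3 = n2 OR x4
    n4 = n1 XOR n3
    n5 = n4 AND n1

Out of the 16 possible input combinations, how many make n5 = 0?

13

n5 = n4 AND n1 must be 0, so at least one of n4, n1 is 0.
Enumerating the 16 input combinations, 13 give n5 = 0 and 3 give n5 = 1.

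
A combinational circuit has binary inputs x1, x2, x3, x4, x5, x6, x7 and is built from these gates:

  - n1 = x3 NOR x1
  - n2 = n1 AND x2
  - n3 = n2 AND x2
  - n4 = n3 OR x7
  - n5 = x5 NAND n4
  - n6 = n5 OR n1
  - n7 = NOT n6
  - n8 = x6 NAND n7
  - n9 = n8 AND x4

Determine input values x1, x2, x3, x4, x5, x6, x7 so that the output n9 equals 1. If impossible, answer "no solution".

Check with x1=1, x2=1, x3=0, x4=1, x5=1, x6=1, x7=0:
n1 = x3 NOR x1 = 0 NOR 1 = 0
n2 = n1 AND x2 = 0 AND 1 = 0
n3 = n2 AND x2 = 0 AND 1 = 0
n4 = n3 OR x7 = 0 OR 0 = 0
n5 = x5 NAND n4 = 1 NAND 0 = 1
n6 = n5 OR n1 = 1 OR 0 = 1
n7 = NOT n6 = NOT 1 = 0
n8 = x6 NAND n7 = 1 NAND 0 = 1
n9 = n8 AND x4 = 1 AND 1 = 1
So n9 = 1 as required.

x1=1, x2=1, x3=0, x4=1, x5=1, x6=1, x7=0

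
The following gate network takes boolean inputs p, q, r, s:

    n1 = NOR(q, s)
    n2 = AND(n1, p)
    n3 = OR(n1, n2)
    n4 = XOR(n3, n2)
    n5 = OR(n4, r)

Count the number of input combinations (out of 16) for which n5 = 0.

7

n5 = OR(n4, r) must be 0, so both n4 = 0 and r = 0.
Enumerating the 16 input combinations, 7 give n5 = 0 and 9 give n5 = 1.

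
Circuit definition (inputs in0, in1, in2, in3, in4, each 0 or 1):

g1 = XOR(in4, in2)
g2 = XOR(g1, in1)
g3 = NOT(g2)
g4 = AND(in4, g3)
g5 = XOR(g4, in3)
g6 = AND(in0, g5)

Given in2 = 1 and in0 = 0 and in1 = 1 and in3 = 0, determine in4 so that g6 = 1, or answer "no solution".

With in2 = 1 and in0 = 0 and in1 = 1 and in3 = 0 fixed, none of the 2 settings of in4 give g6 = 1.
For example, with in4=0:
g1 = XOR(in4, in2) = XOR(0, 1) = 1
g2 = XOR(g1, in1) = XOR(1, 1) = 0
g3 = NOT(g2) = NOT 0 = 1
g4 = AND(in4, g3) = AND(0, 1) = 0
g5 = XOR(g4, in3) = XOR(0, 0) = 0
g6 = AND(in0, g5) = AND(0, 0) = 0
giving g6 = 0 ≠ 1.

no solution exists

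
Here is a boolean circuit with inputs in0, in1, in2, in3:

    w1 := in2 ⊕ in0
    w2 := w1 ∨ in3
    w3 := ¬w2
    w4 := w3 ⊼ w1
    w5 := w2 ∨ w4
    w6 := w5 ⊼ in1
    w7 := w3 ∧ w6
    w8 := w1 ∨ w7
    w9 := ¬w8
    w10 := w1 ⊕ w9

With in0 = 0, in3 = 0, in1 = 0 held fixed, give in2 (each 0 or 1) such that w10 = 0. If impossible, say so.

in2=0

w10 = w1 ⊕ w9 must be 0, so w1 and w9 are equal.
Check with in0 = 0, in3 = 0, in1 = 0 and in2=0:
w1 = in2 ⊕ in0 = 0 ⊕ 0 = 0
w2 = w1 ∨ in3 = 0 ∨ 0 = 0
w3 = ¬w2 = ¬0 = 1
w4 = w3 ⊼ w1 = 1 ⊼ 0 = 1
w5 = w2 ∨ w4 = 0 ∨ 1 = 1
w6 = w5 ⊼ in1 = 1 ⊼ 0 = 1
w7 = w3 ∧ w6 = 1 ∧ 1 = 1
w8 = w1 ∨ w7 = 0 ∨ 1 = 1
w9 = ¬w8 = ¬1 = 0
w10 = w1 ⊕ w9 = 0 ⊕ 0 = 0
So w10 = 0.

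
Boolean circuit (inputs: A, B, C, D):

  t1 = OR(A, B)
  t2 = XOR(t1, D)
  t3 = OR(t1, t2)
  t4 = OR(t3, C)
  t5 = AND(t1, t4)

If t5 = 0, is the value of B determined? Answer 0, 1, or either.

0

t5 = AND(t1, t4) must be 0, so at least one of t1, t4 is 0.
Every assignment with t5 = 0 has B = 0; there are 4 such assignment(s).
  A=0, B=0, C=0, D=0
  A=0, B=0, C=0, D=1
  A=0, B=0, C=1, D=0
  A=0, B=0, C=1, D=1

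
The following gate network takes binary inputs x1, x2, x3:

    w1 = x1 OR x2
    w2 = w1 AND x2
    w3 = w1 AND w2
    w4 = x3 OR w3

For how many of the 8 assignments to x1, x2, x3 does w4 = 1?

w4 = x3 OR w3 must be 1, so at least one of x3, w3 is 1.
Satisfying assignments:
  x1=0, x2=0, x3=1
  x1=0, x2=1, x3=0
  x1=0, x2=1, x3=1
  x1=1, x2=0, x3=1
  x1=1, x2=1, x3=0
  x1=1, x2=1, x3=1

6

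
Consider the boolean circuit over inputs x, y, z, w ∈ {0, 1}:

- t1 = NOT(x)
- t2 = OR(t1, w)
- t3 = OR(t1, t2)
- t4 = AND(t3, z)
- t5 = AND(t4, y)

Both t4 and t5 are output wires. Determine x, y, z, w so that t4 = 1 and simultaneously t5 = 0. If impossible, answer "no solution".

Check with x=0, y=0, z=1, w=0:
t1 = NOT(x) = NOT 0 = 1
t2 = OR(t1, w) = OR(1, 0) = 1
t3 = OR(t1, t2) = OR(1, 1) = 1
t4 = AND(t3, z) = AND(1, 1) = 1
t5 = AND(t4, y) = AND(1, 0) = 0
So t4 = 1 and t5 = 0.

x=0, y=0, z=1, w=0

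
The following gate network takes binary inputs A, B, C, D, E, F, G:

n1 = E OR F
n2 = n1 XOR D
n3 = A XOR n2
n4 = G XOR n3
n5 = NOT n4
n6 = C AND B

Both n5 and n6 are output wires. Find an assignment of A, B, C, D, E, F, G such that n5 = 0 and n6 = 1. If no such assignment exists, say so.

A=1, B=1, C=1, D=0, E=0, F=0, G=0

Check with A=1, B=1, C=1, D=0, E=0, F=0, G=0:
n1 = E OR F = 0 OR 0 = 0
n2 = n1 XOR D = 0 XOR 0 = 0
n3 = A XOR n2 = 1 XOR 0 = 1
n4 = G XOR n3 = 0 XOR 1 = 1
n5 = NOT n4 = NOT 1 = 0
n6 = C AND B = 1 AND 1 = 1
So n5 = 0 and n6 = 1.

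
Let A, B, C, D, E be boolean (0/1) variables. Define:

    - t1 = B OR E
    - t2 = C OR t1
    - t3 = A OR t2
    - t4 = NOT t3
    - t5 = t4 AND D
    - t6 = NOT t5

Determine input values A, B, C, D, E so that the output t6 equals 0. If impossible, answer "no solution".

Check with A=0, B=0, C=0, D=1, E=0:
t1 = B OR E = 0 OR 0 = 0
t2 = C OR t1 = 0 OR 0 = 0
t3 = A OR t2 = 0 OR 0 = 0
t4 = NOT t3 = NOT 0 = 1
t5 = t4 AND D = 1 AND 1 = 1
t6 = NOT t5 = NOT 1 = 0
So t6 = 0 as required.

A=0, B=0, C=0, D=1, E=0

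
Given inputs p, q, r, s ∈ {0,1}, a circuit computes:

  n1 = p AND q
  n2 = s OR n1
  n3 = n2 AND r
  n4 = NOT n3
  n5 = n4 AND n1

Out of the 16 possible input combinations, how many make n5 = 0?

14

n5 = n4 AND n1 must be 0, so at least one of n4, n1 is 0.
Enumerating the 16 input combinations, 14 give n5 = 0 and 2 give n5 = 1.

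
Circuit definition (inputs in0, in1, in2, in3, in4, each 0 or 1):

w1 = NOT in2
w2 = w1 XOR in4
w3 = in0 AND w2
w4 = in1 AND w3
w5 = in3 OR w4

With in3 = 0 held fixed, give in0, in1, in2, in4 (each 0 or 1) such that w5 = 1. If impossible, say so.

in0=1, in1=1, in2=0, in4=0

w5 = in3 OR w4 must be 1, so at least one of in3, w4 is 1.
Check with in3 = 0 and in0=1, in1=1, in2=0, in4=0:
w1 = NOT in2 = NOT 0 = 1
w2 = w1 XOR in4 = 1 XOR 0 = 1
w3 = in0 AND w2 = 1 AND 1 = 1
w4 = in1 AND w3 = 1 AND 1 = 1
w5 = in3 OR w4 = 0 OR 1 = 1
So w5 = 1.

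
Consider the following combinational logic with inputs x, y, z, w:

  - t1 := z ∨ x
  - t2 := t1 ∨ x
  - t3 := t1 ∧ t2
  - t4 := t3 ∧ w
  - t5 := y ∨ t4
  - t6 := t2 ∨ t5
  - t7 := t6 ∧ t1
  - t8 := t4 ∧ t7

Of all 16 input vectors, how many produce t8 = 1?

6

t8 = t4 ∧ t7 must be 1, so both t4 = 1 and t7 = 1.
Satisfying assignments:
  x=0, y=0, z=1, w=1
  x=0, y=1, z=1, w=1
  x=1, y=0, z=0, w=1
  x=1, y=0, z=1, w=1
  x=1, y=1, z=0, w=1
  x=1, y=1, z=1, w=1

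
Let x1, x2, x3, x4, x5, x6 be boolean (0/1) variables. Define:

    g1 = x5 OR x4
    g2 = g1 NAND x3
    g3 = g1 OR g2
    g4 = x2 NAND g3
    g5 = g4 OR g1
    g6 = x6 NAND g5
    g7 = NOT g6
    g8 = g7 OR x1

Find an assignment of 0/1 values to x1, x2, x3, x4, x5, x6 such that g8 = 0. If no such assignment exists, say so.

x1=0, x2=0, x3=0, x4=1, x5=1, x6=0

g8 = g7 OR x1 must be 0, so both g7 = 0 and x1 = 0.
g7 = NOT g6 must be 0, so g6 = 1.
Check with x1=0, x2=0, x3=0, x4=1, x5=1, x6=0:
g1 = x5 OR x4 = 1 OR 1 = 1
g2 = g1 NAND x3 = 1 NAND 0 = 1
g3 = g1 OR g2 = 1 OR 1 = 1
g4 = x2 NAND g3 = 0 NAND 1 = 1
g5 = g4 OR g1 = 1 OR 1 = 1
g6 = x6 NAND g5 = 0 NAND 1 = 1
g7 = NOT g6 = NOT 1 = 0
g8 = g7 OR x1 = 0 OR 0 = 0
So g8 = 0 as required.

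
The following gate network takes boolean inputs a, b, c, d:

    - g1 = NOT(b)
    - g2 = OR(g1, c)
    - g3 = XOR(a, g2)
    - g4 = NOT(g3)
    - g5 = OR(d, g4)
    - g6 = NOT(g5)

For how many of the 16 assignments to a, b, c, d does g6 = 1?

4

g6 = NOT(g5) must be 1, so g5 = 0.
g5 = OR(d, g4) must be 0, so both d = 0 and g4 = 0.
Enumerating the 16 input combinations, 4 give g6 = 1 and 12 give g6 = 0.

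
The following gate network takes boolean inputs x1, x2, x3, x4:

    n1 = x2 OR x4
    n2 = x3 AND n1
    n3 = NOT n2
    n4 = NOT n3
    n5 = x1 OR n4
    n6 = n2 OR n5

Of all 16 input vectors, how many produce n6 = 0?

n6 = n2 OR n5 must be 0, so both n2 = 0 and n5 = 0.
n2 = x3 AND n1 must be 0, so at least one of x3, n1 is 0.
n5 = x1 OR n4 must be 0, so both x1 = 0 and n4 = 0.
Satisfying assignments:
  x1=0, x2=0, x3=0, x4=0
  x1=0, x2=0, x3=0, x4=1
  x1=0, x2=0, x3=1, x4=0
  x1=0, x2=1, x3=0, x4=0
  x1=0, x2=1, x3=0, x4=1

5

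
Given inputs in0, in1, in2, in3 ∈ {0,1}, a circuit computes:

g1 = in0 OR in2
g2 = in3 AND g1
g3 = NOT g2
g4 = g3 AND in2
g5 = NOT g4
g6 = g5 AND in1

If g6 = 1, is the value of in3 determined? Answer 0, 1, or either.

Both values of in3 occur among assignments with g6 = 1:
  in3=0: in0=0, in1=1, in2=0, in3=0
  in3=1: in0=0, in1=1, in2=0, in3=1

either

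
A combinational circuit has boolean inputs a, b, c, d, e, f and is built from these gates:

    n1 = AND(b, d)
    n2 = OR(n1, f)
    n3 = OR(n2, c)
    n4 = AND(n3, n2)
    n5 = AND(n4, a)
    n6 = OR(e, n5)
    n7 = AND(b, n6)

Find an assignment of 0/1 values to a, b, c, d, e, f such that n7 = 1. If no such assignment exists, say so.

n7 = AND(b, n6) must be 1, so both b = 1 and n6 = 1.
n6 = OR(e, n5) must be 1, so at least one of e, n5 is 1.
Check with a=1, b=1, c=1, d=1, e=0, f=0:
n1 = AND(b, d) = AND(1, 1) = 1
n2 = OR(n1, f) = OR(1, 0) = 1
n3 = OR(n2, c) = OR(1, 1) = 1
n4 = AND(n3, n2) = AND(1, 1) = 1
n5 = AND(n4, a) = AND(1, 1) = 1
n6 = OR(e, n5) = OR(0, 1) = 1
n7 = AND(b, n6) = AND(1, 1) = 1
So n7 = 1 as required.

a=1, b=1, c=1, d=1, e=0, f=0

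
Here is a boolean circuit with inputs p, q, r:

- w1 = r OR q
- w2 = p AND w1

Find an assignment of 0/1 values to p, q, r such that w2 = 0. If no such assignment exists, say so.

w2 = p AND w1 must be 0, so at least one of p, w1 is 0.
Check with p=1 q=0 r=0:
w1 = r OR q = 0 OR 0 = 0
w2 = p AND w1 = 1 AND 0 = 0
So w2 = 0 as required.

p=1 q=0 r=0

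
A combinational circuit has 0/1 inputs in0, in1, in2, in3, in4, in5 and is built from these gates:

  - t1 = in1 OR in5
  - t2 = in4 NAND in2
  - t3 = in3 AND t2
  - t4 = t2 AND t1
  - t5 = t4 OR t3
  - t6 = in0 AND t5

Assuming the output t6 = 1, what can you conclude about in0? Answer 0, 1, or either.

t6 = in0 AND t5 must be 1, so both in0 = 1 and t5 = 1.
t5 = t4 OR t3 must be 1, so at least one of t4, t3 is 1.
Every assignment with t6 = 1 has in0 = 1; there are 21 such assignment(s).

1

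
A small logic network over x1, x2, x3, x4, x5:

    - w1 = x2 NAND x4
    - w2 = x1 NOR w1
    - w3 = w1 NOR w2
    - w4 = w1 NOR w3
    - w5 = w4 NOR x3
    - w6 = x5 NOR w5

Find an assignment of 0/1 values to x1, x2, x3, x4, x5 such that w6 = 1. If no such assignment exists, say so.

Check with x1=0 x2=0 x3=1 x4=0 x5=0:
w1 = x2 NAND x4 = 0 NAND 0 = 1
w2 = x1 NOR w1 = 0 NOR 1 = 0
w3 = w1 NOR w2 = 1 NOR 0 = 0
w4 = w1 NOR w3 = 1 NOR 0 = 0
w5 = w4 NOR x3 = 0 NOR 1 = 0
w6 = x5 NOR w5 = 0 NOR 0 = 1
So w6 = 1 as required.

x1=0 x2=0 x3=1 x4=0 x5=0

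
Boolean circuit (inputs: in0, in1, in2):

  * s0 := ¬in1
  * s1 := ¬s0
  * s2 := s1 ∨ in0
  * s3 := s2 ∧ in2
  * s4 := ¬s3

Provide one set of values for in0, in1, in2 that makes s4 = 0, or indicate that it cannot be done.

s4 = ¬s3 must be 0, so s3 = 1.
s3 = s2 ∧ in2 must be 1, so both s2 = 1 and in2 = 1.
s2 = s1 ∨ in0 must be 1, so at least one of s1, in0 is 1.
Check with in0=0, in1=1, in2=1:
s0 = ¬in1 = ¬1 = 0
s1 = ¬s0 = ¬0 = 1
s2 = s1 ∨ in0 = 1 ∨ 0 = 1
s3 = s2 ∧ in2 = 1 ∧ 1 = 1
s4 = ¬s3 = ¬1 = 0
So s4 = 0 as required.

in0=0, in1=1, in2=1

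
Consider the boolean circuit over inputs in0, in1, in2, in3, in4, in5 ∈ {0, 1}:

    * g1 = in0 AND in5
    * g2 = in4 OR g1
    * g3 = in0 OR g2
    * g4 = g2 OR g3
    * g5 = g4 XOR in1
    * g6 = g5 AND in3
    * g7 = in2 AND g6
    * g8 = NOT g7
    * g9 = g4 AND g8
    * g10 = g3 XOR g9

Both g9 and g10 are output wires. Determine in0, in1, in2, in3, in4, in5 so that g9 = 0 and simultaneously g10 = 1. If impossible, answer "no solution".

in0=1 in1=0 in2=1 in3=1 in4=0 in5=0

Check with in0=1 in1=0 in2=1 in3=1 in4=0 in5=0:
g1 = in0 AND in5 = 1 AND 0 = 0
g2 = in4 OR g1 = 0 OR 0 = 0
g3 = in0 OR g2 = 1 OR 0 = 1
g4 = g2 OR g3 = 0 OR 1 = 1
g5 = g4 XOR in1 = 1 XOR 0 = 1
g6 = g5 AND in3 = 1 AND 1 = 1
g7 = in2 AND g6 = 1 AND 1 = 1
g8 = NOT g7 = NOT 1 = 0
g9 = g4 AND g8 = 1 AND 0 = 0
g10 = g3 XOR g9 = 1 XOR 0 = 1
So g9 = 0 and g10 = 1.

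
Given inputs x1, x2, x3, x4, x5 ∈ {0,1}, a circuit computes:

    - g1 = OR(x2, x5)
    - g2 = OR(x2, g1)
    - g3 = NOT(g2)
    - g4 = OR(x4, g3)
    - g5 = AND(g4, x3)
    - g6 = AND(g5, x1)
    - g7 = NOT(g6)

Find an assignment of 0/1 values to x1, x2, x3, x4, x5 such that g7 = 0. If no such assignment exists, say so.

g7 = NOT(g6) must be 0, so g6 = 1.
g6 = AND(g5, x1) must be 1, so both g5 = 1 and x1 = 1.
g5 = AND(g4, x3) must be 1, so both g4 = 1 and x3 = 1.
Check with x1=1, x2=0, x3=1, x4=1, x5=0:
g1 = OR(x2, x5) = OR(0, 0) = 0
g2 = OR(x2, g1) = OR(0, 0) = 0
g3 = NOT(g2) = NOT 0 = 1
g4 = OR(x4, g3) = OR(1, 1) = 1
g5 = AND(g4, x3) = AND(1, 1) = 1
g6 = AND(g5, x1) = AND(1, 1) = 1
g7 = NOT(g6) = NOT 1 = 0
So g7 = 0 as required.

x1=1, x2=0, x3=1, x4=1, x5=0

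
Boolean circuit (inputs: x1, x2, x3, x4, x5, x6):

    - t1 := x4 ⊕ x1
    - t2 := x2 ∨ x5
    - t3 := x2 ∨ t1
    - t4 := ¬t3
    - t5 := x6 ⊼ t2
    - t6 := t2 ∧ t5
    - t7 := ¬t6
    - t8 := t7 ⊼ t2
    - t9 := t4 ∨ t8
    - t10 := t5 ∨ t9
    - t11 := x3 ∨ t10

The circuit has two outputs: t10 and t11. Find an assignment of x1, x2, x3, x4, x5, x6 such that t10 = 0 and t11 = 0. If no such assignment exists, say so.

x1=1 x2=1 x3=0 x4=0 x5=1 x6=1

Check with x1=1 x2=1 x3=0 x4=0 x5=1 x6=1:
t1 = x4 ⊕ x1 = 0 ⊕ 1 = 1
t2 = x2 ∨ x5 = 1 ∨ 1 = 1
t3 = x2 ∨ t1 = 1 ∨ 1 = 1
t4 = ¬t3 = ¬1 = 0
t5 = x6 ⊼ t2 = 1 ⊼ 1 = 0
t6 = t2 ∧ t5 = 1 ∧ 0 = 0
t7 = ¬t6 = ¬0 = 1
t8 = t7 ⊼ t2 = 1 ⊼ 1 = 0
t9 = t4 ∨ t8 = 0 ∨ 0 = 0
t10 = t5 ∨ t9 = 0 ∨ 0 = 0
t11 = x3 ∨ t10 = 0 ∨ 0 = 0
So t10 = 0 and t11 = 0.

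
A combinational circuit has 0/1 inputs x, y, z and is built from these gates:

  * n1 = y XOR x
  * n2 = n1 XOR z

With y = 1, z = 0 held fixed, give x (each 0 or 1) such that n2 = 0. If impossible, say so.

n2 = n1 XOR z must be 0, so n1 and z are equal.
Check with y = 1, z = 0 and x=1:
n1 = y XOR x = 1 XOR 1 = 0
n2 = n1 XOR z = 0 XOR 0 = 0
So n2 = 0.

x=1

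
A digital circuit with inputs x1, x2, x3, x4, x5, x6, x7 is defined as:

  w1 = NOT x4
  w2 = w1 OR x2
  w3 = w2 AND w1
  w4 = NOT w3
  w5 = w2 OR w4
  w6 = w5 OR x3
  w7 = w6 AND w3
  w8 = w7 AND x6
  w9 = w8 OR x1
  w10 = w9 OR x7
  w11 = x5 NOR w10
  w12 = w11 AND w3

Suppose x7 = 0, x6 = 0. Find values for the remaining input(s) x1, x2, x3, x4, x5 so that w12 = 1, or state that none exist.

w12 = w11 AND w3 must be 1, so both w11 = 1 and w3 = 1.
w11 = x5 NOR w10 must be 1, so both x5 = 0 and w10 = 0.
Check with x7 = 0, x6 = 0 and x1=0, x2=1, x3=1, x4=0, x5=0:
w1 = NOT x4 = NOT 0 = 1
w2 = w1 OR x2 = 1 OR 1 = 1
w3 = w2 AND w1 = 1 AND 1 = 1
w4 = NOT w3 = NOT 1 = 0
w5 = w2 OR w4 = 1 OR 0 = 1
w6 = w5 OR x3 = 1 OR 1 = 1
w7 = w6 AND w3 = 1 AND 1 = 1
w8 = w7 AND x6 = 1 AND 0 = 0
w9 = w8 OR x1 = 0 OR 0 = 0
w10 = w9 OR x7 = 0 OR 0 = 0
w11 = x5 NOR w10 = 0 NOR 0 = 1
w12 = w11 AND w3 = 1 AND 1 = 1
So w12 = 1.

x1=0, x2=1, x3=1, x4=0, x5=0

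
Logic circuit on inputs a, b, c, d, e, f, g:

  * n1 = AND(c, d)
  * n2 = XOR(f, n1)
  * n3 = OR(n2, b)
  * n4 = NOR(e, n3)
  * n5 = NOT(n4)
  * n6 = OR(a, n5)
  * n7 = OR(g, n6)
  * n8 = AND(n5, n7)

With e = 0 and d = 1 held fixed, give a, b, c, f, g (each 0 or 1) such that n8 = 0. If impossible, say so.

n8 = AND(n5, n7) must be 0, so at least one of n5, n7 is 0.
Check with e = 0 and d = 1 and a=0, b=0, c=0, f=0, g=1:
n1 = AND(c, d) = AND(0, 1) = 0
n2 = XOR(f, n1) = XOR(0, 0) = 0
n3 = OR(n2, b) = OR(0, 0) = 0
n4 = NOR(e, n3) = NOR(0, 0) = 1
n5 = NOT(n4) = NOT 1 = 0
n6 = OR(a, n5) = OR(0, 0) = 0
n7 = OR(g, n6) = OR(1, 0) = 1
n8 = AND(n5, n7) = AND(0, 1) = 0
So n8 = 0.

a=0, b=0, c=0, f=0, g=1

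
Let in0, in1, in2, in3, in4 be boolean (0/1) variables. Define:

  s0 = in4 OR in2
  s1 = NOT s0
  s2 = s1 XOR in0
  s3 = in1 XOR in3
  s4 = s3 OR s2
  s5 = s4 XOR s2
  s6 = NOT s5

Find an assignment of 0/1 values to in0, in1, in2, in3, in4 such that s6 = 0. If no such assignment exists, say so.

Check with in0=0, in1=1, in2=1, in3=0, in4=0:
s0 = in4 OR in2 = 0 OR 1 = 1
s1 = NOT s0 = NOT 1 = 0
s2 = s1 XOR in0 = 0 XOR 0 = 0
s3 = in1 XOR in3 = 1 XOR 0 = 1
s4 = s3 OR s2 = 1 OR 0 = 1
s5 = s4 XOR s2 = 1 XOR 0 = 1
s6 = NOT s5 = NOT 1 = 0
So s6 = 0 as required.

in0=0, in1=1, in2=1, in3=0, in4=0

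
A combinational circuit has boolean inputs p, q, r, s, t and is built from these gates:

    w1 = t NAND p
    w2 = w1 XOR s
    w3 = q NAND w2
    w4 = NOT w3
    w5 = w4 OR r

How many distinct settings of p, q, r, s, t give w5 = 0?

12

w5 = w4 OR r must be 0, so both w4 = 0 and r = 0.
Enumerating the 32 input combinations, 12 give w5 = 0 and 20 give w5 = 1.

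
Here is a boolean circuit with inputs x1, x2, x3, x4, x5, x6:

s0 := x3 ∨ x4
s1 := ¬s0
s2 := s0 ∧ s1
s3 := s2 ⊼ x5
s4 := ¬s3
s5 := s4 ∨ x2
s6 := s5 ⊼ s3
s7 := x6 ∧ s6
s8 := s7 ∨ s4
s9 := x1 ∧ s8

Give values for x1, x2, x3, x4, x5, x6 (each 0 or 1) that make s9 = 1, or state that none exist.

s9 = x1 ∧ s8 must be 1, so both x1 = 1 and s8 = 1.
s8 = s7 ∨ s4 must be 1, so at least one of s7, s4 is 1.
Check with x1=1 x2=0 x3=0 x4=1 x5=0 x6=1:
s0 = x3 ∨ x4 = 0 ∨ 1 = 1
s1 = ¬s0 = ¬1 = 0
s2 = s0 ∧ s1 = 1 ∧ 0 = 0
s3 = s2 ⊼ x5 = 0 ⊼ 0 = 1
s4 = ¬s3 = ¬1 = 0
s5 = s4 ∨ x2 = 0 ∨ 0 = 0
s6 = s5 ⊼ s3 = 0 ⊼ 1 = 1
s7 = x6 ∧ s6 = 1 ∧ 1 = 1
s8 = s7 ∨ s4 = 1 ∨ 0 = 1
s9 = x1 ∧ s8 = 1 ∧ 1 = 1
So s9 = 1 as required.

x1=1 x2=0 x3=0 x4=1 x5=0 x6=1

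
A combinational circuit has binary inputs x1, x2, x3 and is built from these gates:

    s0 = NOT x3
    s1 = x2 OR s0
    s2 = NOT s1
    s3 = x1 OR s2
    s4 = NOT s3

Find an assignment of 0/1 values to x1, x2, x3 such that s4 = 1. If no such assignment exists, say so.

x1=0 x2=1 x3=0

s4 = NOT s3 must be 1, so s3 = 0.
Check with x1=0 x2=1 x3=0:
s0 = NOT x3 = NOT 0 = 1
s1 = x2 OR s0 = 1 OR 1 = 1
s2 = NOT s1 = NOT 1 = 0
s3 = x1 OR s2 = 0 OR 0 = 0
s4 = NOT s3 = NOT 0 = 1
So s4 = 1 as required.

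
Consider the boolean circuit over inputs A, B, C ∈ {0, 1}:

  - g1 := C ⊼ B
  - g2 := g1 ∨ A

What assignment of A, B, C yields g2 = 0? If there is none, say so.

Check with A=0, B=1, C=1:
g1 = C ⊼ B = 1 ⊼ 1 = 0
g2 = g1 ∨ A = 0 ∨ 0 = 0
So g2 = 0 as required.

A=0, B=1, C=1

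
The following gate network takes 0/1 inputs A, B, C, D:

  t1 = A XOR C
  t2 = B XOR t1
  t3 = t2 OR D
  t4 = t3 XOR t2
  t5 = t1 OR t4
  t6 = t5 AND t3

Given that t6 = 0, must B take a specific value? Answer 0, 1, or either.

either

Both values of B occur among assignments with t6 = 0:
  B=0: A=0, B=0, C=0, D=0
  B=1: A=0, B=1, C=0, D=0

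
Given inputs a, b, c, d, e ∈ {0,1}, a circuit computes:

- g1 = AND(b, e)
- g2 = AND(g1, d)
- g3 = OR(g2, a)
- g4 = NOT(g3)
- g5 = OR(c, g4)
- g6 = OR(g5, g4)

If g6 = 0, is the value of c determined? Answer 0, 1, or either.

g6 = OR(g5, g4) must be 0, so both g5 = 0 and g4 = 0.
Every assignment with g6 = 0 has c = 0; there are 9 such assignment(s).

0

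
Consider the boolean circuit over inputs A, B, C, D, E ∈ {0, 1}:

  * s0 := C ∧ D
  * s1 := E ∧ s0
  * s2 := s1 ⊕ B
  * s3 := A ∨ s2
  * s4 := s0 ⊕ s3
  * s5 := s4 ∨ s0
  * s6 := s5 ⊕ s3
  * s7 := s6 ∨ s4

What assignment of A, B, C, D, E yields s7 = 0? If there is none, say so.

A=0, B=0, C=1, D=0, E=1

s7 = s6 ∨ s4 must be 0, so both s6 = 0 and s4 = 0.
s6 = s5 ⊕ s3 must be 0, so s5 and s3 are equal.
s4 = s0 ⊕ s3 must be 0, so s0 and s3 are equal.
Check with A=0, B=0, C=1, D=0, E=1:
s0 = C ∧ D = 1 ∧ 0 = 0
s1 = E ∧ s0 = 1 ∧ 0 = 0
s2 = s1 ⊕ B = 0 ⊕ 0 = 0
s3 = A ∨ s2 = 0 ∨ 0 = 0
s4 = s0 ⊕ s3 = 0 ⊕ 0 = 0
s5 = s4 ∨ s0 = 0 ∨ 0 = 0
s6 = s5 ⊕ s3 = 0 ⊕ 0 = 0
s7 = s6 ∨ s4 = 0 ∨ 0 = 0
So s7 = 0 as required.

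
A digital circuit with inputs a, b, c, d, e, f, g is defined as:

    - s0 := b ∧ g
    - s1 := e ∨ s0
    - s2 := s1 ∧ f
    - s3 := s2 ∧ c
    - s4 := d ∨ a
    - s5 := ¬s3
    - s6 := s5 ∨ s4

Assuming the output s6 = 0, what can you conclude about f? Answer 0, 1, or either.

s6 = s5 ∨ s4 must be 0, so both s5 = 0 and s4 = 0.
Every assignment with s6 = 0 has f = 1; there are 5 such assignment(s).

1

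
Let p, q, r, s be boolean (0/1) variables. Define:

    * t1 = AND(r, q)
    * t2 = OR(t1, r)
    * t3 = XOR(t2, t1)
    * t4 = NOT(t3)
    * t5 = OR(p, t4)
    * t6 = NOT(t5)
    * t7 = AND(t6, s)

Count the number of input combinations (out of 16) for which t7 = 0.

15

t7 = AND(t6, s) must be 0, so at least one of t6, s is 0.
Enumerating the 16 input combinations, 15 give t7 = 0 and 1 give t7 = 1.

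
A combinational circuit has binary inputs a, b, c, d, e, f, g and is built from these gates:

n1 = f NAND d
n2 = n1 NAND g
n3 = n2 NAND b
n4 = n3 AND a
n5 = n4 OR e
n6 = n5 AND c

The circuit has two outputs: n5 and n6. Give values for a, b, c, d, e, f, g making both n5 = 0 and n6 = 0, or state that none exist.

Check with a=0, b=0, c=1, d=0, e=0, f=1, g=1:
n1 = f NAND d = 1 NAND 0 = 1
n2 = n1 NAND g = 1 NAND 1 = 0
n3 = n2 NAND b = 0 NAND 0 = 1
n4 = n3 AND a = 1 AND 0 = 0
n5 = n4 OR e = 0 OR 0 = 0
n6 = n5 AND c = 0 AND 1 = 0
So n5 = 0 and n6 = 0.

a=0, b=0, c=1, d=0, e=0, f=1, g=1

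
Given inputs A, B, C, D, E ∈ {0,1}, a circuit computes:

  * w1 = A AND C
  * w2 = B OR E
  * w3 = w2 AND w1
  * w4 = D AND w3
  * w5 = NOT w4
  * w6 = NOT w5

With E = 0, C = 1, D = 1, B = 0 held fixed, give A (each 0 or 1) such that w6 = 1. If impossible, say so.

no solution exists

With E = 0, C = 1, D = 1, B = 0 fixed, none of the 2 settings of A give w6 = 1.
For example, with A=0:
w1 = A AND C = 0 AND 1 = 0
w2 = B OR E = 0 OR 0 = 0
w3 = w2 AND w1 = 0 AND 0 = 0
w4 = D AND w3 = 1 AND 0 = 0
w5 = NOT w4 = NOT 0 = 1
w6 = NOT w5 = NOT 1 = 0
giving w6 = 0 ≠ 1.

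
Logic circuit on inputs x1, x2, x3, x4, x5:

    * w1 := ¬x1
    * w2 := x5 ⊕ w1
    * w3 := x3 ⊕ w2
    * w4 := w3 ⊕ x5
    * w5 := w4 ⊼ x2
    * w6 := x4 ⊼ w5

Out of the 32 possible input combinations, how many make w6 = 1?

20

w6 = x4 ⊼ w5 must be 1, so at least one of x4, w5 is 0.
Enumerating the 32 input combinations, 20 give w6 = 1 and 12 give w6 = 0.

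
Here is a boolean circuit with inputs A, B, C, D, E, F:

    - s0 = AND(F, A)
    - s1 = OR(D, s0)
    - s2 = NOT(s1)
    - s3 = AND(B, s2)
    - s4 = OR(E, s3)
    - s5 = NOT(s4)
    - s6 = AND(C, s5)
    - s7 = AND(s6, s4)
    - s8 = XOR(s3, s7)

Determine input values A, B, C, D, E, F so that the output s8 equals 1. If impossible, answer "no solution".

s8 = XOR(s3, s7) must be 1, so s3 and s7 differ.
Check with A=1, B=1, C=1, D=0, E=1, F=0:
s0 = AND(F, A) = AND(0, 1) = 0
s1 = OR(D, s0) = OR(0, 0) = 0
s2 = NOT(s1) = NOT 0 = 1
s3 = AND(B, s2) = AND(1, 1) = 1
s4 = OR(E, s3) = OR(1, 1) = 1
s5 = NOT(s4) = NOT 1 = 0
s6 = AND(C, s5) = AND(1, 0) = 0
s7 = AND(s6, s4) = AND(0, 1) = 0
s8 = XOR(s3, s7) = XOR(1, 0) = 1
So s8 = 1 as required.

A=1, B=1, C=1, D=0, E=1, F=0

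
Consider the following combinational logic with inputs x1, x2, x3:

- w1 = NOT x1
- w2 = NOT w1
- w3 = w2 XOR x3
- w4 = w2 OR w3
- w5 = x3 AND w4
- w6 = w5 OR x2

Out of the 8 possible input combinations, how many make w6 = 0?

2

w6 = w5 OR x2 must be 0, so both w5 = 0 and x2 = 0.
Satisfying assignments:
  x1=0, x2=0, x3=0
  x1=1, x2=0, x3=0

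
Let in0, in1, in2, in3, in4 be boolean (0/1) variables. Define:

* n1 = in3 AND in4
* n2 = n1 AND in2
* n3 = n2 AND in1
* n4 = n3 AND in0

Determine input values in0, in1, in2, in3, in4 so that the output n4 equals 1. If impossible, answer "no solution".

in0=1, in1=1, in2=1, in3=1, in4=1

n4 = n3 AND in0 must be 1, so both n3 = 1 and in0 = 1.
n3 = n2 AND in1 must be 1, so both n2 = 1 and in1 = 1.
Check with in0=1, in1=1, in2=1, in3=1, in4=1:
n1 = in3 AND in4 = 1 AND 1 = 1
n2 = n1 AND in2 = 1 AND 1 = 1
n3 = n2 AND in1 = 1 AND 1 = 1
n4 = n3 AND in0 = 1 AND 1 = 1
So n4 = 1 as required.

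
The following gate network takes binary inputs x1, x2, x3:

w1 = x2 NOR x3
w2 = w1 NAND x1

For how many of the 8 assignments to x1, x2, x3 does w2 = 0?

1

w2 = w1 NAND x1 must be 0, so both w1 = 1 and x1 = 1.
w1 = x2 NOR x3 must be 1, so both x2 = 0 and x3 = 0.
Satisfying assignments:
  x1=1, x2=0, x3=0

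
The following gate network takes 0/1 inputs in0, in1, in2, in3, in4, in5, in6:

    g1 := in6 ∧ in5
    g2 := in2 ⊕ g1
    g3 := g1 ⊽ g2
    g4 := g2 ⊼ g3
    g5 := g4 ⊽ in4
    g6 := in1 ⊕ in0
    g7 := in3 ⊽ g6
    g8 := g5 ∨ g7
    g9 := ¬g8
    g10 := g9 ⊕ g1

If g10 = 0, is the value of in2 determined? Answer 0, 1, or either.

Both values of in2 occur among assignments with g10 = 0:
  in2=0: in0=0, in1=0, in2=0, in3=0, in4=0, in5=0, in6=0
  in2=1: in0=0, in1=0, in2=1, in3=0, in4=0, in5=0, in6=0

either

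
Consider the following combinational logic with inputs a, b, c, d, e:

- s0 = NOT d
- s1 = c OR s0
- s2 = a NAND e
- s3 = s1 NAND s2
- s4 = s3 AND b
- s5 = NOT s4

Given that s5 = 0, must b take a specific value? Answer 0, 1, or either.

1

s5 = NOT s4 must be 0, so s4 = 1.
s4 = s3 AND b must be 1, so both s3 = 1 and b = 1.
Every assignment with s5 = 0 has b = 1; there are 7 such assignment(s).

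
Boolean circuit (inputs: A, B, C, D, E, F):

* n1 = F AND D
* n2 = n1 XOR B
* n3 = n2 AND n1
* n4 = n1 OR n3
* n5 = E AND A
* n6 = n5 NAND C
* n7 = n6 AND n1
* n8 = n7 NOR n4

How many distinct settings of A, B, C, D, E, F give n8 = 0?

n8 = n7 NOR n4 must be 0, so at least one of n7, n4 is 1.
Enumerating the 64 input combinations, 16 give n8 = 0 and 48 give n8 = 1.

16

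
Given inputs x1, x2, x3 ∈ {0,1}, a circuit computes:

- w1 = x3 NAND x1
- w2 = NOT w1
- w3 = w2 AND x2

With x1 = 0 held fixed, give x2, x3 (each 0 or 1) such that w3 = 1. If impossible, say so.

With x1 = 0 fixed, none of the 4 settings of x2, x3 give w3 = 1.
For example, with x2=0, x3=1:
w1 = x3 NAND x1 = 1 NAND 0 = 1
w2 = NOT w1 = NOT 1 = 0
w3 = w2 AND x2 = 0 AND 0 = 0
giving w3 = 0 ≠ 1.

no solution exists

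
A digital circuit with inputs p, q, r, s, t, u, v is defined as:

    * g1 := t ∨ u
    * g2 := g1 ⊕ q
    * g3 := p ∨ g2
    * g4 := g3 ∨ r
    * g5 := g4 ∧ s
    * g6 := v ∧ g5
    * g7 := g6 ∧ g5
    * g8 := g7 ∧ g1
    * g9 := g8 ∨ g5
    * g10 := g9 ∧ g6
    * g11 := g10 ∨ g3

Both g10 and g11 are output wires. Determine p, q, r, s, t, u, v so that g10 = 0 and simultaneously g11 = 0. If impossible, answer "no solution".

Check with p=0, q=1, r=1, s=0, t=1, u=1, v=1:
g1 = t ∨ u = 1 ∨ 1 = 1
g2 = g1 ⊕ q = 1 ⊕ 1 = 0
g3 = p ∨ g2 = 0 ∨ 0 = 0
g4 = g3 ∨ r = 0 ∨ 1 = 1
g5 = g4 ∧ s = 1 ∧ 0 = 0
g6 = v ∧ g5 = 1 ∧ 0 = 0
g7 = g6 ∧ g5 = 0 ∧ 0 = 0
g8 = g7 ∧ g1 = 0 ∧ 1 = 0
g9 = g8 ∨ g5 = 0 ∨ 0 = 0
g10 = g9 ∧ g6 = 0 ∧ 0 = 0
g11 = g10 ∨ g3 = 0 ∨ 0 = 0
So g10 = 0 and g11 = 0.

p=0, q=1, r=1, s=0, t=1, u=1, v=1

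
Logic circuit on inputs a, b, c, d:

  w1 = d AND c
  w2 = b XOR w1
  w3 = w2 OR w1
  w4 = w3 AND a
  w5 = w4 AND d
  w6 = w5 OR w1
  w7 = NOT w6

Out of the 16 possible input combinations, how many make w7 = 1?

11

w7 = NOT w6 must be 1, so w6 = 0.
w6 = w5 OR w1 must be 0, so both w5 = 0 and w1 = 0.
Enumerating the 16 input combinations, 11 give w7 = 1 and 5 give w7 = 0.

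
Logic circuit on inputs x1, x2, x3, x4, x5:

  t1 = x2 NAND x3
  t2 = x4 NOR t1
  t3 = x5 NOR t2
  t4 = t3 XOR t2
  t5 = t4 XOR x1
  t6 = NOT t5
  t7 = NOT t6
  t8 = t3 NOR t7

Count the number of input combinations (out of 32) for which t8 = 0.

23

t8 = t3 NOR t7 must be 0, so at least one of t3, t7 is 1.
Enumerating the 32 input combinations, 23 give t8 = 0 and 9 give t8 = 1.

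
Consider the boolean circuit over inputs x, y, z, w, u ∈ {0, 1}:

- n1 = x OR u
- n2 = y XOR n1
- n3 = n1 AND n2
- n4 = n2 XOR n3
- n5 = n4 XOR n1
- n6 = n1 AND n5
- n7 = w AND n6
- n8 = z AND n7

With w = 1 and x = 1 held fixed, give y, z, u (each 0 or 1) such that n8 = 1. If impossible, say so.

n8 = z AND n7 must be 1, so both z = 1 and n7 = 1.
Check with w = 1 and x = 1 and y=1, z=1, u=0:
n1 = x OR u = 1 OR 0 = 1
n2 = y XOR n1 = 1 XOR 1 = 0
n3 = n1 AND n2 = 1 AND 0 = 0
n4 = n2 XOR n3 = 0 XOR 0 = 0
n5 = n4 XOR n1 = 0 XOR 1 = 1
n6 = n1 AND n5 = 1 AND 1 = 1
n7 = w AND n6 = 1 AND 1 = 1
n8 = z AND n7 = 1 AND 1 = 1
So n8 = 1.

y=1 z=1 u=0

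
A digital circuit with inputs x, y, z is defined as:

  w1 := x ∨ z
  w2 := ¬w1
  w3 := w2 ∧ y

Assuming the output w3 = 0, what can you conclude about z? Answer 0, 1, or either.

Both values of z occur among assignments with w3 = 0:
  z=0: x=0, y=0, z=0
  z=1: x=0, y=0, z=1

either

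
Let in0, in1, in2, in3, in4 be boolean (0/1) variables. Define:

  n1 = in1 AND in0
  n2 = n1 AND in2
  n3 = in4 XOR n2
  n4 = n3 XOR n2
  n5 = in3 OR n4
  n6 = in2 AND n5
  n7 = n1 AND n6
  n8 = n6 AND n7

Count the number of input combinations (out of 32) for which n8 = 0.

29

n8 = n6 AND n7 must be 0, so at least one of n6, n7 is 0.
Enumerating the 32 input combinations, 29 give n8 = 0 and 3 give n8 = 1.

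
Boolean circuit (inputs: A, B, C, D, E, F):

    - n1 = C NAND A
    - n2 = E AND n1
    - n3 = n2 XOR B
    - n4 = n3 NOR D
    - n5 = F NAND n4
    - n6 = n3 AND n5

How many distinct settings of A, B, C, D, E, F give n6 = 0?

n6 = n3 AND n5 must be 0, so at least one of n3, n5 is 0.
Enumerating the 64 input combinations, 32 give n6 = 0 and 32 give n6 = 1.

32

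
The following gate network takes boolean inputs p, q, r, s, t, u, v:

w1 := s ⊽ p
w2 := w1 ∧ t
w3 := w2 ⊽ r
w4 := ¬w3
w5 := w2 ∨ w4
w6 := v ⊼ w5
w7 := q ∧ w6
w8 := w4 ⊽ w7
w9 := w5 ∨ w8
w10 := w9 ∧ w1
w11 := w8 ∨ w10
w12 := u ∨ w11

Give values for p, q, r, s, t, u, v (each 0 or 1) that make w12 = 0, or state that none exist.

w12 = u ∨ w11 must be 0, so both u = 0 and w11 = 0.
Check with p=0 q=1 r=0 s=0 t=0 u=0 v=1:
w1 = s ⊽ p = 0 ⊽ 0 = 1
w2 = w1 ∧ t = 1 ∧ 0 = 0
w3 = w2 ⊽ r = 0 ⊽ 0 = 1
w4 = ¬w3 = ¬1 = 0
w5 = w2 ∨ w4 = 0 ∨ 0 = 0
w6 = v ⊼ w5 = 1 ⊼ 0 = 1
w7 = q ∧ w6 = 1 ∧ 1 = 1
w8 = w4 ⊽ w7 = 0 ⊽ 1 = 0
w9 = w5 ∨ w8 = 0 ∨ 0 = 0
w10 = w9 ∧ w1 = 0 ∧ 1 = 0
w11 = w8 ∨ w10 = 0 ∨ 0 = 0
w12 = u ∨ w11 = 0 ∨ 0 = 0
So w12 = 0 as required.

p=0 q=1 r=0 s=0 t=0 u=0 v=1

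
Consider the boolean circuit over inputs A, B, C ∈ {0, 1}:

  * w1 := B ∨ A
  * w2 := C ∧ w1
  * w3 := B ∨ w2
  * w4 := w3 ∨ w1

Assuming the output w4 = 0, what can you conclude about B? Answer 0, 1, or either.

w4 = w3 ∨ w1 must be 0, so both w3 = 0 and w1 = 0.
w3 = B ∨ w2 must be 0, so both B = 0 and w2 = 0.
w1 = B ∨ A must be 0, so both B = 0 and A = 0.
Every assignment with w4 = 0 has B = 0; there are 2 such assignment(s).
  A=0, B=0, C=0
  A=0, B=0, C=1

0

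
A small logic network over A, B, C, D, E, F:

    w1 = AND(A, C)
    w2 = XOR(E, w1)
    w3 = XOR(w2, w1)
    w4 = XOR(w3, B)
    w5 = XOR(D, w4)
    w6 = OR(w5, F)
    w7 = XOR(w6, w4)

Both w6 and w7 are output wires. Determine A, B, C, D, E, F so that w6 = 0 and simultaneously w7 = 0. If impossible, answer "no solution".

A=1, B=1, C=0, D=0, E=1, F=0

Check with A=1, B=1, C=0, D=0, E=1, F=0:
w1 = AND(A, C) = AND(1, 0) = 0
w2 = XOR(E, w1) = XOR(1, 0) = 1
w3 = XOR(w2, w1) = XOR(1, 0) = 1
w4 = XOR(w3, B) = XOR(1, 1) = 0
w5 = XOR(D, w4) = XOR(0, 0) = 0
w6 = OR(w5, F) = OR(0, 0) = 0
w7 = XOR(w6, w4) = XOR(0, 0) = 0
So w6 = 0 and w7 = 0.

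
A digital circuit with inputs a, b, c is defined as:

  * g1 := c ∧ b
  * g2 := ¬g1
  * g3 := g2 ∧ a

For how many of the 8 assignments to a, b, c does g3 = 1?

3

g3 = g2 ∧ a must be 1, so both g2 = 1 and a = 1.
g2 = ¬g1 must be 1, so g1 = 0.
Satisfying assignments:
  a=1, b=0, c=0
  a=1, b=0, c=1
  a=1, b=1, c=0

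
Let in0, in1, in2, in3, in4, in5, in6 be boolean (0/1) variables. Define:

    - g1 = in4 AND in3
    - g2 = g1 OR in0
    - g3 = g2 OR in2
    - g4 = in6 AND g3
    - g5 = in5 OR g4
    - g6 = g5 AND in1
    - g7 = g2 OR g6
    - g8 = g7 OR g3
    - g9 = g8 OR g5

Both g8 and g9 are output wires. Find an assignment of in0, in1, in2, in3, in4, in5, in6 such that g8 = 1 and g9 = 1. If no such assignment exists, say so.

Check with in0=1, in1=0, in2=0, in3=0, in4=1, in5=1, in6=1:
g1 = in4 AND in3 = 1 AND 0 = 0
g2 = g1 OR in0 = 0 OR 1 = 1
g3 = g2 OR in2 = 1 OR 0 = 1
g4 = in6 AND g3 = 1 AND 1 = 1
g5 = in5 OR g4 = 1 OR 1 = 1
g6 = g5 AND in1 = 1 AND 0 = 0
g7 = g2 OR g6 = 1 OR 0 = 1
g8 = g7 OR g3 = 1 OR 1 = 1
g9 = g8 OR g5 = 1 OR 1 = 1
So g8 = 1 and g9 = 1.

in0=1, in1=0, in2=0, in3=0, in4=1, in5=1, in6=1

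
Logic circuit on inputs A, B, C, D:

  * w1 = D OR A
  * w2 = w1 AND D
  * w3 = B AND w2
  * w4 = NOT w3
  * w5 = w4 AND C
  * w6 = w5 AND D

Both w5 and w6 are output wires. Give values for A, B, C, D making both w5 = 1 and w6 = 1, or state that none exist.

A=1, B=0, C=1, D=1

Check with A=1, B=0, C=1, D=1:
w1 = D OR A = 1 OR 1 = 1
w2 = w1 AND D = 1 AND 1 = 1
w3 = B AND w2 = 0 AND 1 = 0
w4 = NOT w3 = NOT 0 = 1
w5 = w4 AND C = 1 AND 1 = 1
w6 = w5 AND D = 1 AND 1 = 1
So w5 = 1 and w6 = 1.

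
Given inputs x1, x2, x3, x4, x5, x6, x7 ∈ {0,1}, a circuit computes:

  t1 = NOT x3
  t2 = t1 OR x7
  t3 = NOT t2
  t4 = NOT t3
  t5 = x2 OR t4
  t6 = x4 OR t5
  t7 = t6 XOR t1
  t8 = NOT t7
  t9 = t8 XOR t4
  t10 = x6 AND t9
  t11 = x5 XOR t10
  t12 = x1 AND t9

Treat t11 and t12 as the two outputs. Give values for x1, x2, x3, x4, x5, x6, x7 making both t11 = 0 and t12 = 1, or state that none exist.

Check with x1=1, x2=0, x3=1, x4=0, x5=1, x6=1, x7=0:
t1 = NOT x3 = NOT 1 = 0
t2 = t1 OR x7 = 0 OR 0 = 0
t3 = NOT t2 = NOT 0 = 1
t4 = NOT t3 = NOT 1 = 0
t5 = x2 OR t4 = 0 OR 0 = 0
t6 = x4 OR t5 = 0 OR 0 = 0
t7 = t6 XOR t1 = 0 XOR 0 = 0
t8 = NOT t7 = NOT 0 = 1
t9 = t8 XOR t4 = 1 XOR 0 = 1
t10 = x6 AND t9 = 1 AND 1 = 1
t11 = x5 XOR t10 = 1 XOR 1 = 0
t12 = x1 AND t9 = 1 AND 1 = 1
So t11 = 0 and t12 = 1.

x1=1, x2=0, x3=1, x4=0, x5=1, x6=1, x7=0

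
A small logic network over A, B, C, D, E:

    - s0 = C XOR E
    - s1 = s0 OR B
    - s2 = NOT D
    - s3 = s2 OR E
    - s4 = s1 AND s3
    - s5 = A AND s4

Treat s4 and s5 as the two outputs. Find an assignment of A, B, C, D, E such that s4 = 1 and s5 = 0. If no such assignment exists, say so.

Check with A=0 B=1 C=1 D=1 E=1:
s0 = C XOR E = 1 XOR 1 = 0
s1 = s0 OR B = 0 OR 1 = 1
s2 = NOT D = NOT 1 = 0
s3 = s2 OR E = 0 OR 1 = 1
s4 = s1 AND s3 = 1 AND 1 = 1
s5 = A AND s4 = 0 AND 1 = 0
So s4 = 1 and s5 = 0.

A=0 B=1 C=1 D=1 E=1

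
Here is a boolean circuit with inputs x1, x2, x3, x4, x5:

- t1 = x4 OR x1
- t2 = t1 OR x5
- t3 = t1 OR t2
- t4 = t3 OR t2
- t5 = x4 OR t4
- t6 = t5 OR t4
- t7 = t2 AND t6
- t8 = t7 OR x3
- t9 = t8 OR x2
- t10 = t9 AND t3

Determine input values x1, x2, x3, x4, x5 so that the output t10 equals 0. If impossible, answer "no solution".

x1=0, x2=1, x3=1, x4=0, x5=0

t10 = t9 AND t3 must be 0, so at least one of t9, t3 is 0.
Check with x1=0, x2=1, x3=1, x4=0, x5=0:
t1 = x4 OR x1 = 0 OR 0 = 0
t2 = t1 OR x5 = 0 OR 0 = 0
t3 = t1 OR t2 = 0 OR 0 = 0
t4 = t3 OR t2 = 0 OR 0 = 0
t5 = x4 OR t4 = 0 OR 0 = 0
t6 = t5 OR t4 = 0 OR 0 = 0
t7 = t2 AND t6 = 0 AND 0 = 0
t8 = t7 OR x3 = 0 OR 1 = 1
t9 = t8 OR x2 = 1 OR 1 = 1
t10 = t9 AND t3 = 1 AND 0 = 0
So t10 = 0 as required.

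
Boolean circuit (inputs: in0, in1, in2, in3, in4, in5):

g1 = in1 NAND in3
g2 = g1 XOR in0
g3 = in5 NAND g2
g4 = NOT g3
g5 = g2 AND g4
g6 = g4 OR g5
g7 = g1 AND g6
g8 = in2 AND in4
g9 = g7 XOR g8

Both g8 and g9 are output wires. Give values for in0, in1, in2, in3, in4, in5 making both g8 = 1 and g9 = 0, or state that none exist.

Check with in0=0, in1=0, in2=1, in3=0, in4=1, in5=1:
g1 = in1 NAND in3 = 0 NAND 0 = 1
g2 = g1 XOR in0 = 1 XOR 0 = 1
g3 = in5 NAND g2 = 1 NAND 1 = 0
g4 = NOT g3 = NOT 0 = 1
g5 = g2 AND g4 = 1 AND 1 = 1
g6 = g4 OR g5 = 1 OR 1 = 1
g7 = g1 AND g6 = 1 AND 1 = 1
g8 = in2 AND in4 = 1 AND 1 = 1
g9 = g7 XOR g8 = 1 XOR 1 = 0
So g8 = 1 and g9 = 0.

in0=0, in1=0, in2=1, in3=0, in4=1, in5=1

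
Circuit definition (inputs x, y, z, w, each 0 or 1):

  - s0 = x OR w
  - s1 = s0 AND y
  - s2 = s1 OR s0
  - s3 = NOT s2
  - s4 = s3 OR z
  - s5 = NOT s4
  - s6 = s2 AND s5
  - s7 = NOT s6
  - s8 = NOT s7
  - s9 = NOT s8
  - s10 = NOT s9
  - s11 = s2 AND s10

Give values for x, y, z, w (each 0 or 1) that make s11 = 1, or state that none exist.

Check with x=0, y=1, z=0, w=1:
s0 = x OR w = 0 OR 1 = 1
s1 = s0 AND y = 1 AND 1 = 1
s2 = s1 OR s0 = 1 OR 1 = 1
s3 = NOT s2 = NOT 1 = 0
s4 = s3 OR z = 0 OR 0 = 0
s5 = NOT s4 = NOT 0 = 1
s6 = s2 AND s5 = 1 AND 1 = 1
s7 = NOT s6 = NOT 1 = 0
s8 = NOT s7 = NOT 0 = 1
s9 = NOT s8 = NOT 1 = 0
s10 = NOT s9 = NOT 0 = 1
s11 = s2 AND s10 = 1 AND 1 = 1
So s11 = 1 as required.

x=0, y=1, z=0, w=1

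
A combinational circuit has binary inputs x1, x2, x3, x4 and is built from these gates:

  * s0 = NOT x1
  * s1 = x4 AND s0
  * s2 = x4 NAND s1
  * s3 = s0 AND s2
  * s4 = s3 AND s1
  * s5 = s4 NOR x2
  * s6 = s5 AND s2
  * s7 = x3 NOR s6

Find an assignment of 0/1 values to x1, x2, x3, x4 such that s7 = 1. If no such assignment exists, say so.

x1=0 x2=1 x3=0 x4=0

s7 = x3 NOR s6 must be 1, so both x3 = 0 and s6 = 0.
Check with x1=0 x2=1 x3=0 x4=0:
s0 = NOT x1 = NOT 0 = 1
s1 = x4 AND s0 = 0 AND 1 = 0
s2 = x4 NAND s1 = 0 NAND 0 = 1
s3 = s0 AND s2 = 1 AND 1 = 1
s4 = s3 AND s1 = 1 AND 0 = 0
s5 = s4 NOR x2 = 0 NOR 1 = 0
s6 = s5 AND s2 = 0 AND 1 = 0
s7 = x3 NOR s6 = 0 NOR 0 = 1
So s7 = 1 as required.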